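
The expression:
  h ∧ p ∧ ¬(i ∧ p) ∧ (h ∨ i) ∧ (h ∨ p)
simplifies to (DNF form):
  h ∧ p ∧ ¬i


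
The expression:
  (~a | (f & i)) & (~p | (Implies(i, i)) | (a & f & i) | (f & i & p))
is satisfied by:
  {i: True, f: True, a: False}
  {i: True, f: False, a: False}
  {f: True, i: False, a: False}
  {i: False, f: False, a: False}
  {i: True, a: True, f: True}


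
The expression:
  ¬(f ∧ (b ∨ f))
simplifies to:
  ¬f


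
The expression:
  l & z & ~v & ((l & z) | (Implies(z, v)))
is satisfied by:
  {z: True, l: True, v: False}


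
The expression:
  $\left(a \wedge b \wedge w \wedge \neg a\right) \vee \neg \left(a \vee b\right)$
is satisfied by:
  {b: False, a: False}


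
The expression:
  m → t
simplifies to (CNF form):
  t ∨ ¬m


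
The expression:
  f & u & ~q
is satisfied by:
  {u: True, f: True, q: False}


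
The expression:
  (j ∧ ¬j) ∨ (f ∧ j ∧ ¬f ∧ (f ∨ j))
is never true.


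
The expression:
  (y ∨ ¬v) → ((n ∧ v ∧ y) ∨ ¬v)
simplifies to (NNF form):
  n ∨ ¬v ∨ ¬y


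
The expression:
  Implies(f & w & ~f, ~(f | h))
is always true.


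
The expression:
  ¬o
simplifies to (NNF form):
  ¬o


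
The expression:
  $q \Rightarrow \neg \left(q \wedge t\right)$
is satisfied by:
  {t: False, q: False}
  {q: True, t: False}
  {t: True, q: False}


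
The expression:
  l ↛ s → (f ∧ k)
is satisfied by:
  {f: True, s: True, k: True, l: False}
  {f: True, s: True, k: False, l: False}
  {s: True, k: True, l: False, f: False}
  {s: True, k: False, l: False, f: False}
  {f: True, k: True, l: False, s: False}
  {f: True, k: False, l: False, s: False}
  {k: True, f: False, l: False, s: False}
  {k: False, f: False, l: False, s: False}
  {f: True, s: True, l: True, k: True}
  {f: True, s: True, l: True, k: False}
  {s: True, l: True, k: True, f: False}
  {s: True, l: True, k: False, f: False}
  {f: True, l: True, k: True, s: False}


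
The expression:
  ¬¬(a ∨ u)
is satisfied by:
  {a: True, u: True}
  {a: True, u: False}
  {u: True, a: False}


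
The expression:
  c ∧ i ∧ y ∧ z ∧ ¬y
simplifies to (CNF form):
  False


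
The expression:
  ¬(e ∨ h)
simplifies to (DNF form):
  ¬e ∧ ¬h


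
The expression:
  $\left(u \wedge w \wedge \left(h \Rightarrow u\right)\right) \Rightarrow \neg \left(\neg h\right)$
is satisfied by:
  {h: True, w: False, u: False}
  {w: False, u: False, h: False}
  {u: True, h: True, w: False}
  {u: True, w: False, h: False}
  {h: True, w: True, u: False}
  {w: True, h: False, u: False}
  {u: True, w: True, h: True}


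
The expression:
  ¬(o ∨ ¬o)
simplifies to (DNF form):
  False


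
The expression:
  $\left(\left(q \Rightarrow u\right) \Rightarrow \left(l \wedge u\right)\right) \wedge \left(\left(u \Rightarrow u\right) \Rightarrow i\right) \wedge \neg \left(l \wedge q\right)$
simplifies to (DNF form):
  $\left(i \wedge l \wedge u \wedge \neg q\right) \vee \left(i \wedge l \wedge u \wedge \neg u\right) \vee \left(i \wedge l \wedge \neg l \wedge \neg q\right) \vee \left(i \wedge l \wedge \neg l \wedge \neg u\right) \vee \left(i \wedge q \wedge u \wedge \neg q\right) \vee \left(i \wedge q \wedge u \wedge \neg u\right) \vee \left(i \wedge q \wedge \neg l \wedge \neg q\right) \vee \left(i \wedge q \wedge \neg l \wedge \neg u\right)$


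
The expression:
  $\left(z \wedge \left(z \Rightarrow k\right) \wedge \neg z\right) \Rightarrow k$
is always true.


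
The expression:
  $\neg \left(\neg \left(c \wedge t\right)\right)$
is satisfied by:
  {t: True, c: True}


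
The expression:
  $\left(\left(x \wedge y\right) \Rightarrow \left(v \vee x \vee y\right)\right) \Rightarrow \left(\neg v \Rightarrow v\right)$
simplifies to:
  $v$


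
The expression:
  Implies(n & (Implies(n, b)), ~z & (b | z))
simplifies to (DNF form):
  ~b | ~n | ~z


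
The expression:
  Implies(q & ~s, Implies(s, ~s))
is always true.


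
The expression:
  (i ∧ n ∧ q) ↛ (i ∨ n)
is never true.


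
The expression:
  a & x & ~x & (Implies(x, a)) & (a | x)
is never true.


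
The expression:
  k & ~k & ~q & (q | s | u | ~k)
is never true.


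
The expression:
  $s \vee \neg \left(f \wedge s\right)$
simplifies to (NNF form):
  $\text{True}$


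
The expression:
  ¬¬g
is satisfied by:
  {g: True}


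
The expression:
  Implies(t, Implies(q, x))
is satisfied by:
  {x: True, t: False, q: False}
  {t: False, q: False, x: False}
  {q: True, x: True, t: False}
  {q: True, t: False, x: False}
  {x: True, t: True, q: False}
  {t: True, x: False, q: False}
  {q: True, t: True, x: True}


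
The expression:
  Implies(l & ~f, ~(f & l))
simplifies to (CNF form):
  True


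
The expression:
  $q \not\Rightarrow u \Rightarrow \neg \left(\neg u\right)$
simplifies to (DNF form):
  $u \vee \neg q$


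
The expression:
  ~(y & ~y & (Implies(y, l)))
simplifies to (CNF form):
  True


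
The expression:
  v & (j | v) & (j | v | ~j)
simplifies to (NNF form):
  v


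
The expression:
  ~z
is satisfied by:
  {z: False}


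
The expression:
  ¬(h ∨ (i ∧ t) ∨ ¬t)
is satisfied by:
  {t: True, i: False, h: False}


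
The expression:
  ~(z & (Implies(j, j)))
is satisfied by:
  {z: False}


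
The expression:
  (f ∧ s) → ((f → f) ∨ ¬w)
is always true.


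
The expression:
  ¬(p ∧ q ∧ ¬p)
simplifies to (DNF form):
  True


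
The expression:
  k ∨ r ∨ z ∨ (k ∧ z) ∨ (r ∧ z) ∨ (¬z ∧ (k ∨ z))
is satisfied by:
  {r: True, k: True, z: True}
  {r: True, k: True, z: False}
  {r: True, z: True, k: False}
  {r: True, z: False, k: False}
  {k: True, z: True, r: False}
  {k: True, z: False, r: False}
  {z: True, k: False, r: False}


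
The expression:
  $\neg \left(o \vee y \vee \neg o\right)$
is never true.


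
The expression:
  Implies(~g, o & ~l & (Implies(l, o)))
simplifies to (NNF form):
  g | (o & ~l)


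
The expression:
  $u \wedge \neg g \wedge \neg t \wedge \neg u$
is never true.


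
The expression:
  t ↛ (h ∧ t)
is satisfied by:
  {t: True, h: False}


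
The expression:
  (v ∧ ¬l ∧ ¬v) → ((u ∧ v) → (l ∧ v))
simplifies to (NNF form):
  True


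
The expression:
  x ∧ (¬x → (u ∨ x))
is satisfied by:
  {x: True}


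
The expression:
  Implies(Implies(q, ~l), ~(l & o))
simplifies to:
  q | ~l | ~o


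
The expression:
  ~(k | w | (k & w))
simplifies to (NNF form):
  ~k & ~w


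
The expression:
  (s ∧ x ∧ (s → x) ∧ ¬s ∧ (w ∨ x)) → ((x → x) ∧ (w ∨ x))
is always true.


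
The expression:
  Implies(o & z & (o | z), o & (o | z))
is always true.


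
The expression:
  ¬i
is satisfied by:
  {i: False}


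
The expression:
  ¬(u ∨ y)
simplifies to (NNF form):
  ¬u ∧ ¬y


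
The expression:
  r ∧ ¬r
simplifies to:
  False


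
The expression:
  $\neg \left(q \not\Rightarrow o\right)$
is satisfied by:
  {o: True, q: False}
  {q: False, o: False}
  {q: True, o: True}


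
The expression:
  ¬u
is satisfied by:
  {u: False}


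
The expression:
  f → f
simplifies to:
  True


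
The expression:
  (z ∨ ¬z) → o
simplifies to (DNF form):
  o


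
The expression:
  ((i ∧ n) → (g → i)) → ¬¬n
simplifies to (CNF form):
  n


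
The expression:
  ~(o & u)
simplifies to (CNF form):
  ~o | ~u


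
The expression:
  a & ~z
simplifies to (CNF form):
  a & ~z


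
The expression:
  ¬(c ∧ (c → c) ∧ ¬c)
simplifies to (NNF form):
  True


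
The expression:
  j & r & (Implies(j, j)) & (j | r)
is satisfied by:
  {r: True, j: True}


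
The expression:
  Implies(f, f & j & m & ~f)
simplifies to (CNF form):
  ~f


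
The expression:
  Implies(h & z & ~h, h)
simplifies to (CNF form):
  True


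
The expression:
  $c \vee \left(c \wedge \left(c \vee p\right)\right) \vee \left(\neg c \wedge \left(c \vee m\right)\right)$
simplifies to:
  $c \vee m$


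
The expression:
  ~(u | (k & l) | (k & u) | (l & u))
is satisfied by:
  {l: False, u: False, k: False}
  {k: True, l: False, u: False}
  {l: True, k: False, u: False}


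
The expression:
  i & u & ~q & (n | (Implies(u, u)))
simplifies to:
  i & u & ~q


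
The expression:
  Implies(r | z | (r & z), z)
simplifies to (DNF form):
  z | ~r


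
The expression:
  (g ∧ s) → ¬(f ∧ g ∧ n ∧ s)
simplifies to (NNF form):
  ¬f ∨ ¬g ∨ ¬n ∨ ¬s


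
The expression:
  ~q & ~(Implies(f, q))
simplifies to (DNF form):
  f & ~q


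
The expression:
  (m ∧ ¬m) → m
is always true.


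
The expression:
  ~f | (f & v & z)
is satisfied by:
  {v: True, z: True, f: False}
  {v: True, z: False, f: False}
  {z: True, v: False, f: False}
  {v: False, z: False, f: False}
  {f: True, v: True, z: True}


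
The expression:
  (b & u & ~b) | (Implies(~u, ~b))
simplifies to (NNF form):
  u | ~b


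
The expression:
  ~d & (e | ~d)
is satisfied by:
  {d: False}


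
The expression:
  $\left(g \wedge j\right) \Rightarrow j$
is always true.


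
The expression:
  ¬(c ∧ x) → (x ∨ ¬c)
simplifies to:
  x ∨ ¬c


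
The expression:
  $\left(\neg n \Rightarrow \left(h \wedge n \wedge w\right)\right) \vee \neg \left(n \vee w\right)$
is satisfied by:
  {n: True, w: False}
  {w: False, n: False}
  {w: True, n: True}


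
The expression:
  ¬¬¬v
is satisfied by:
  {v: False}


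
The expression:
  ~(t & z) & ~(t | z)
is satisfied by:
  {z: False, t: False}


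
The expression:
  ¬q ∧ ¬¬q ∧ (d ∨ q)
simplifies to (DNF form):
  False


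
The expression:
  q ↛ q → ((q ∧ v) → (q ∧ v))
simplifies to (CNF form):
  True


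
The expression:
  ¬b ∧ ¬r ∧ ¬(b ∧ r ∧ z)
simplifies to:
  ¬b ∧ ¬r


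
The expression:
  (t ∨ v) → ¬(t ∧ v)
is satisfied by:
  {v: False, t: False}
  {t: True, v: False}
  {v: True, t: False}


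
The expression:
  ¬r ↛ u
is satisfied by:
  {u: True, r: False}
  {r: False, u: False}
  {r: True, u: True}


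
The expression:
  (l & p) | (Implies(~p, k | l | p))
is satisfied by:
  {k: True, l: True, p: True}
  {k: True, l: True, p: False}
  {k: True, p: True, l: False}
  {k: True, p: False, l: False}
  {l: True, p: True, k: False}
  {l: True, p: False, k: False}
  {p: True, l: False, k: False}


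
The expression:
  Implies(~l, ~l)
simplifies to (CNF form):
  True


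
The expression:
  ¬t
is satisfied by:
  {t: False}


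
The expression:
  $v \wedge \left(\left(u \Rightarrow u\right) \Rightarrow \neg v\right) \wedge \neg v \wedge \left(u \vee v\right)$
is never true.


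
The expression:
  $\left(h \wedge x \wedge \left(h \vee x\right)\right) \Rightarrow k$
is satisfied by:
  {k: True, h: False, x: False}
  {h: False, x: False, k: False}
  {x: True, k: True, h: False}
  {x: True, h: False, k: False}
  {k: True, h: True, x: False}
  {h: True, k: False, x: False}
  {x: True, h: True, k: True}


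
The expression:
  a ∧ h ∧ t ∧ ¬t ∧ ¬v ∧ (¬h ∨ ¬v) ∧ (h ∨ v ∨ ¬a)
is never true.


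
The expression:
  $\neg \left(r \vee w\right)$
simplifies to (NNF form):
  $\neg r \wedge \neg w$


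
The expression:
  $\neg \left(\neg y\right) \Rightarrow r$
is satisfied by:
  {r: True, y: False}
  {y: False, r: False}
  {y: True, r: True}


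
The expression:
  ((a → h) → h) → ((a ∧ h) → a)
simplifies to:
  True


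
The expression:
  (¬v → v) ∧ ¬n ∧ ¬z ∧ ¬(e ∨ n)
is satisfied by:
  {v: True, e: False, z: False, n: False}


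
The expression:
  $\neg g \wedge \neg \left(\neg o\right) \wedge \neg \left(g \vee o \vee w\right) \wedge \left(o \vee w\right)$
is never true.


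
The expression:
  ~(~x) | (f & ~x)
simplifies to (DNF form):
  f | x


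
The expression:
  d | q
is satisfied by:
  {d: True, q: True}
  {d: True, q: False}
  {q: True, d: False}


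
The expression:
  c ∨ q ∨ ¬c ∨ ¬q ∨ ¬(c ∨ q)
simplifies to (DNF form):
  True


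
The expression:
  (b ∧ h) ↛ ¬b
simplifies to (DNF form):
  b ∧ h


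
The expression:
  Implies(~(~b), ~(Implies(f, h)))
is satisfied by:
  {f: True, b: False, h: False}
  {f: False, b: False, h: False}
  {h: True, f: True, b: False}
  {h: True, f: False, b: False}
  {b: True, f: True, h: False}


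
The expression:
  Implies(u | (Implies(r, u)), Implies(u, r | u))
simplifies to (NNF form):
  True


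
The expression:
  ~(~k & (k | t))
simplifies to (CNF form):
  k | ~t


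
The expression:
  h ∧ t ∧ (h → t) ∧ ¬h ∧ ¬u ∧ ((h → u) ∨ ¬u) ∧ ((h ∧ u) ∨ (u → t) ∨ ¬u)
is never true.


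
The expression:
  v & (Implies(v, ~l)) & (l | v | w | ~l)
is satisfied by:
  {v: True, l: False}


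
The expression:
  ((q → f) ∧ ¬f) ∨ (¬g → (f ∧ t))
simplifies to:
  g ∨ (f ∧ t) ∨ (¬f ∧ ¬q)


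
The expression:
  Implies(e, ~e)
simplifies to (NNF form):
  ~e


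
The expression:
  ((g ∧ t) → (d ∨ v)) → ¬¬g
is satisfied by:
  {g: True}


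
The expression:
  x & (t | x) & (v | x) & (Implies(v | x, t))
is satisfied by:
  {t: True, x: True}


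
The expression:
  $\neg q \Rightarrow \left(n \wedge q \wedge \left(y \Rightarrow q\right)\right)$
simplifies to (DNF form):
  $q$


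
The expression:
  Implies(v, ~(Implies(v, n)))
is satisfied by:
  {v: False, n: False}
  {n: True, v: False}
  {v: True, n: False}


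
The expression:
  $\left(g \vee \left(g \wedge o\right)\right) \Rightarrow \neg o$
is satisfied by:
  {g: False, o: False}
  {o: True, g: False}
  {g: True, o: False}


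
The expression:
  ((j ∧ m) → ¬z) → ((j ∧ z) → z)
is always true.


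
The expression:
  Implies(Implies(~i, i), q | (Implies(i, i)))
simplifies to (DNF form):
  True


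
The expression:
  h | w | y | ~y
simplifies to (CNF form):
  True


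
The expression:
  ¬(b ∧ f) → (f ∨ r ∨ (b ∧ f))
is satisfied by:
  {r: True, f: True}
  {r: True, f: False}
  {f: True, r: False}


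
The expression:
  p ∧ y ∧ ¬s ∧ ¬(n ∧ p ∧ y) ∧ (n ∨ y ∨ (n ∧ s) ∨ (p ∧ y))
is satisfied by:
  {p: True, y: True, n: False, s: False}


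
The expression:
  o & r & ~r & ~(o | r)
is never true.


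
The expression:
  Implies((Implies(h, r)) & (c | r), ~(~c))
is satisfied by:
  {c: True, r: False}
  {r: False, c: False}
  {r: True, c: True}


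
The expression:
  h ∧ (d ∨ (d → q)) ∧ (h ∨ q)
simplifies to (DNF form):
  h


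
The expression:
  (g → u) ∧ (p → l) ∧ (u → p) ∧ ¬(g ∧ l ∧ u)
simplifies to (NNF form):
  ¬g ∧ (l ∨ ¬p) ∧ (p ∨ ¬u)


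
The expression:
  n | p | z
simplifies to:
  n | p | z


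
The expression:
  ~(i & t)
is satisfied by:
  {t: False, i: False}
  {i: True, t: False}
  {t: True, i: False}


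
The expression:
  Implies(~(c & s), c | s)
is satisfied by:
  {c: True, s: True}
  {c: True, s: False}
  {s: True, c: False}


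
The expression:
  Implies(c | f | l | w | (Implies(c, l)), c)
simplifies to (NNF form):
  c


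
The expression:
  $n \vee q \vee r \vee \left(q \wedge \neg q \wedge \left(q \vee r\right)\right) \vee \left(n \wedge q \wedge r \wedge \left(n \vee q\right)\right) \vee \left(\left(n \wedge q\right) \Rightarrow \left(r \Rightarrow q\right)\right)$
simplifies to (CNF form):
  $\text{True}$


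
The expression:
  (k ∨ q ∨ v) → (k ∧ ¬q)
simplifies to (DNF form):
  (k ∧ ¬q) ∨ (¬q ∧ ¬v)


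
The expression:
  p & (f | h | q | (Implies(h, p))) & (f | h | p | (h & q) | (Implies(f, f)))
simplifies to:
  p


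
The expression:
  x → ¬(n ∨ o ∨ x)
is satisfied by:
  {x: False}


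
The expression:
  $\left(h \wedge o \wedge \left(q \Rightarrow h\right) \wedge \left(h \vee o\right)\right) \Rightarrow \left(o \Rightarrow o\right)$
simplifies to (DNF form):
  $\text{True}$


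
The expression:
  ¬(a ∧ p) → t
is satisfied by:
  {t: True, p: True, a: True}
  {t: True, p: True, a: False}
  {t: True, a: True, p: False}
  {t: True, a: False, p: False}
  {p: True, a: True, t: False}


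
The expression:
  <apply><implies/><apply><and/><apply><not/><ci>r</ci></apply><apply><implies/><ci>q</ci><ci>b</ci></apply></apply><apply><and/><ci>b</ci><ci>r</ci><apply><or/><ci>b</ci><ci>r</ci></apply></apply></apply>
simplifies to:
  <apply><or/><ci>r</ci><apply><and/><ci>q</ci><apply><not/><ci>b</ci></apply></apply></apply>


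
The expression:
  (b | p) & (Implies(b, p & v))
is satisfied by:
  {p: True, v: True, b: False}
  {p: True, v: False, b: False}
  {p: True, b: True, v: True}


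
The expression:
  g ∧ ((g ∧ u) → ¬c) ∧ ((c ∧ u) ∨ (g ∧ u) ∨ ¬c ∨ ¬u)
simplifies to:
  g ∧ (¬c ∨ ¬u)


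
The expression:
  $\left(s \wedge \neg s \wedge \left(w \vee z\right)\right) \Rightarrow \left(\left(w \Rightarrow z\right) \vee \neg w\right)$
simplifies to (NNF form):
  $\text{True}$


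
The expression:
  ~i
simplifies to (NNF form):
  ~i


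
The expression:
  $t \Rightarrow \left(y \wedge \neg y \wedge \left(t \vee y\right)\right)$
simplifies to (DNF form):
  $\neg t$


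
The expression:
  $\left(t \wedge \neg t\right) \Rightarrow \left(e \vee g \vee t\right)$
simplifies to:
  $\text{True}$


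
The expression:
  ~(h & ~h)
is always true.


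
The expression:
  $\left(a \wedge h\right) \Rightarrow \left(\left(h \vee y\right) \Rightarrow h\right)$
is always true.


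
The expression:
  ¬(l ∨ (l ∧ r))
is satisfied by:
  {l: False}


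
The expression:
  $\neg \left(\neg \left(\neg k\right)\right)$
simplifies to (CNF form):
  $\neg k$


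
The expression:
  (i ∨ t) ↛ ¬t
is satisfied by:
  {t: True}


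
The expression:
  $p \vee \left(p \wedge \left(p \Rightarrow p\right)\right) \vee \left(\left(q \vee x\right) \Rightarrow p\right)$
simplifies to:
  $p \vee \left(\neg q \wedge \neg x\right)$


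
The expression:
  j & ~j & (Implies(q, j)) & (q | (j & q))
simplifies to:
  False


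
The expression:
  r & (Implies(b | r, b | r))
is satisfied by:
  {r: True}


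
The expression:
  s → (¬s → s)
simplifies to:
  True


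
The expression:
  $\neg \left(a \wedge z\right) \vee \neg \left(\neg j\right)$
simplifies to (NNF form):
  $j \vee \neg a \vee \neg z$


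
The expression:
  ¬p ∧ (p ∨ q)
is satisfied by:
  {q: True, p: False}


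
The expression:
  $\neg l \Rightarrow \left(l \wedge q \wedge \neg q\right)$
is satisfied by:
  {l: True}


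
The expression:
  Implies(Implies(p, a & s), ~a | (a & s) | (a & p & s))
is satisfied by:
  {p: True, s: True, a: False}
  {p: True, s: False, a: False}
  {s: True, p: False, a: False}
  {p: False, s: False, a: False}
  {a: True, p: True, s: True}
  {a: True, p: True, s: False}
  {a: True, s: True, p: False}


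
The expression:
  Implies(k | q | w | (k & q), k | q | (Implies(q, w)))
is always true.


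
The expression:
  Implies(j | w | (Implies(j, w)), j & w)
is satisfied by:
  {j: True, w: True}


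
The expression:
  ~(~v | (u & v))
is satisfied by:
  {v: True, u: False}


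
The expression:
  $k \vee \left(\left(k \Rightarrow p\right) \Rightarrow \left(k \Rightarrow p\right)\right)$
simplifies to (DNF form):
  $\text{True}$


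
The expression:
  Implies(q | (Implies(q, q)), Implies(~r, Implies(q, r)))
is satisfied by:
  {r: True, q: False}
  {q: False, r: False}
  {q: True, r: True}


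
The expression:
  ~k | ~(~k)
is always true.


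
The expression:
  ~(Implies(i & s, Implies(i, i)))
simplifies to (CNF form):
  False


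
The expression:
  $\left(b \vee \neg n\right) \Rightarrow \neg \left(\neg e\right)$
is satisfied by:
  {e: True, n: True, b: False}
  {e: True, n: False, b: False}
  {b: True, e: True, n: True}
  {b: True, e: True, n: False}
  {n: True, b: False, e: False}


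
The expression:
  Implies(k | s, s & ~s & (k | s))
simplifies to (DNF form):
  ~k & ~s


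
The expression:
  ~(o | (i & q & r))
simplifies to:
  ~o & (~i | ~q | ~r)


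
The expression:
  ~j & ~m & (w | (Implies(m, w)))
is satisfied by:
  {j: False, m: False}


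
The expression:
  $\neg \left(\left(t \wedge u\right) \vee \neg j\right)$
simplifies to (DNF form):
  $\left(j \wedge \neg t\right) \vee \left(j \wedge \neg u\right)$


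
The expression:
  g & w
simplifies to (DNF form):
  g & w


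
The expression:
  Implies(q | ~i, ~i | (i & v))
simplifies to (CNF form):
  v | ~i | ~q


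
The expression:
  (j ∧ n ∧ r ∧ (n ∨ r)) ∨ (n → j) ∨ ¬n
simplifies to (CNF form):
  j ∨ ¬n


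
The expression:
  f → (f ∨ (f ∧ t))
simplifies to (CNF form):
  True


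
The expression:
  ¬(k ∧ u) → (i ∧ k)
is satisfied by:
  {k: True, i: True, u: True}
  {k: True, i: True, u: False}
  {k: True, u: True, i: False}


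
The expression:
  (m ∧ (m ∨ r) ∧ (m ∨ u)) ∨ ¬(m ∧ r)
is always true.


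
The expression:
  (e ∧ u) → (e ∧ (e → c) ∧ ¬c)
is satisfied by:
  {u: False, e: False}
  {e: True, u: False}
  {u: True, e: False}


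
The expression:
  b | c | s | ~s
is always true.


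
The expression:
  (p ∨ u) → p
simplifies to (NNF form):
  p ∨ ¬u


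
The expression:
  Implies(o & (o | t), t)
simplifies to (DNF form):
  t | ~o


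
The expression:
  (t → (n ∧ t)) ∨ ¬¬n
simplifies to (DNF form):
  n ∨ ¬t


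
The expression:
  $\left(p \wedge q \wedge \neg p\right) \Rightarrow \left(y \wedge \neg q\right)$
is always true.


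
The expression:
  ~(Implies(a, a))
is never true.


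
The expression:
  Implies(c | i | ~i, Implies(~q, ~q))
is always true.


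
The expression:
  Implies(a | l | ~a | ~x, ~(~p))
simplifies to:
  p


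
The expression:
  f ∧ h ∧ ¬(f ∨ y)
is never true.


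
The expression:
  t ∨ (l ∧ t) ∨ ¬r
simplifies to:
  t ∨ ¬r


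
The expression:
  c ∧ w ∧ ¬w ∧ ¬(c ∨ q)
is never true.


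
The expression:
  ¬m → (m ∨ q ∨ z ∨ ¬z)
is always true.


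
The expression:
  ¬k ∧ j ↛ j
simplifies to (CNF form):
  False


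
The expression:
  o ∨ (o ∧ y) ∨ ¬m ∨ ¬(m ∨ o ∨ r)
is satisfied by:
  {o: True, m: False}
  {m: False, o: False}
  {m: True, o: True}


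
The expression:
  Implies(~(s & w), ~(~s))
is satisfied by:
  {s: True}


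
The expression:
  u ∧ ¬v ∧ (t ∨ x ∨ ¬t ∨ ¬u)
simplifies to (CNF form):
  u ∧ ¬v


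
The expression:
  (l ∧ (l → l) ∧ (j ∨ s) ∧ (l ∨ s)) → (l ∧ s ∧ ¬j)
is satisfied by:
  {l: False, j: False}
  {j: True, l: False}
  {l: True, j: False}


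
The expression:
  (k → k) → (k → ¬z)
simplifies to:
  ¬k ∨ ¬z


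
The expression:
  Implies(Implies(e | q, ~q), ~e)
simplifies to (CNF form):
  q | ~e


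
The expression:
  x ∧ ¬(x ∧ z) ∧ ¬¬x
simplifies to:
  x ∧ ¬z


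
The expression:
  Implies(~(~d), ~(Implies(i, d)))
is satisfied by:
  {d: False}


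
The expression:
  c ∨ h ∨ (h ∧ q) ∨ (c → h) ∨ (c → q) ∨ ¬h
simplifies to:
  True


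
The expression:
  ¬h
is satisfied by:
  {h: False}


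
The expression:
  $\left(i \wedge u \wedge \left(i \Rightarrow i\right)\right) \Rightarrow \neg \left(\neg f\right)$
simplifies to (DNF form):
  $f \vee \neg i \vee \neg u$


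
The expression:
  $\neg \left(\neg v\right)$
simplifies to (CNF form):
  $v$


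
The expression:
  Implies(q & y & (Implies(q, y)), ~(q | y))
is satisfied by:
  {q: False, y: False}
  {y: True, q: False}
  {q: True, y: False}


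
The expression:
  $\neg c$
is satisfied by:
  {c: False}


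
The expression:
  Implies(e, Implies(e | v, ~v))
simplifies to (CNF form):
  ~e | ~v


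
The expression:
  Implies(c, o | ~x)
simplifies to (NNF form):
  o | ~c | ~x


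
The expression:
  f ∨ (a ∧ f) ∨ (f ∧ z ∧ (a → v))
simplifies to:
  f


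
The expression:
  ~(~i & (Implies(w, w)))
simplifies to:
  i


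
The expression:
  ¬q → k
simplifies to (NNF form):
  k ∨ q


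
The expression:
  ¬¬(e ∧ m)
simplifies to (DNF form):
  e ∧ m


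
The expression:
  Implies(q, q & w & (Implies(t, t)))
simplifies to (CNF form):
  w | ~q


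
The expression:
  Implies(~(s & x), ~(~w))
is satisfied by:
  {x: True, w: True, s: True}
  {x: True, w: True, s: False}
  {w: True, s: True, x: False}
  {w: True, s: False, x: False}
  {x: True, s: True, w: False}


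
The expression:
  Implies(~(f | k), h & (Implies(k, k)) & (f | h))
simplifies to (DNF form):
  f | h | k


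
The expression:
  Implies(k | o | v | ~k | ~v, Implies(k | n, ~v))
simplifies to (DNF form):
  ~v | (~k & ~n)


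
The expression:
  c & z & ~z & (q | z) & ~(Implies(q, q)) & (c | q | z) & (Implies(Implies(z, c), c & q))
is never true.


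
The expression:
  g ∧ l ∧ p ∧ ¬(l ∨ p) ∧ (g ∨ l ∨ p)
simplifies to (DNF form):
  False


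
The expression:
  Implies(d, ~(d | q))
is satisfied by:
  {d: False}


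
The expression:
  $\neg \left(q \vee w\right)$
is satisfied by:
  {q: False, w: False}


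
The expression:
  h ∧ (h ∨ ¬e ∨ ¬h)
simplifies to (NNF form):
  h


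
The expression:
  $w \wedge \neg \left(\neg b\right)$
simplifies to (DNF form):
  $b \wedge w$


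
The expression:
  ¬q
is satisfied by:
  {q: False}


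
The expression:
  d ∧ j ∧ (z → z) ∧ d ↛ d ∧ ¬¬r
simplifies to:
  False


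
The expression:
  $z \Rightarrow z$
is always true.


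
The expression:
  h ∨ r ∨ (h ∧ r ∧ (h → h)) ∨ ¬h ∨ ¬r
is always true.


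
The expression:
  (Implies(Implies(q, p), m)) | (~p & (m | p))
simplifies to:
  m | (q & ~p)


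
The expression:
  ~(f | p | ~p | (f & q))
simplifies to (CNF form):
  False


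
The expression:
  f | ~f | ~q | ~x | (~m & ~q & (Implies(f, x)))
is always true.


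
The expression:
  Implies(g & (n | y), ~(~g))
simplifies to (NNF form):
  True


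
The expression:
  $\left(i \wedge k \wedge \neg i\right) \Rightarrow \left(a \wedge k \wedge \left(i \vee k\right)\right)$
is always true.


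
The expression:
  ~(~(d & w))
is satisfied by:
  {w: True, d: True}


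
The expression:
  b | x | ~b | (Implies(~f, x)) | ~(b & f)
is always true.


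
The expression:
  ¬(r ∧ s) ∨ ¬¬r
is always true.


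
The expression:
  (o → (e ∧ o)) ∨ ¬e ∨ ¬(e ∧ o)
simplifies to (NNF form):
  True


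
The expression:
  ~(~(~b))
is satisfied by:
  {b: False}


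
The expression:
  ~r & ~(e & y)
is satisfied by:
  {e: False, r: False, y: False}
  {y: True, e: False, r: False}
  {e: True, y: False, r: False}


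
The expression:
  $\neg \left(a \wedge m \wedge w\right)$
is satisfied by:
  {w: False, m: False, a: False}
  {a: True, w: False, m: False}
  {m: True, w: False, a: False}
  {a: True, m: True, w: False}
  {w: True, a: False, m: False}
  {a: True, w: True, m: False}
  {m: True, w: True, a: False}


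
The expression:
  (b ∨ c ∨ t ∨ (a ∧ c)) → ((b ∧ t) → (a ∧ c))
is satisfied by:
  {c: True, a: True, t: False, b: False}
  {c: True, a: False, t: False, b: False}
  {a: True, c: False, t: False, b: False}
  {c: False, a: False, t: False, b: False}
  {c: True, b: True, a: True, t: False}
  {c: True, b: True, a: False, t: False}
  {b: True, a: True, c: False, t: False}
  {b: True, c: False, a: False, t: False}
  {c: True, t: True, a: True, b: False}
  {c: True, t: True, a: False, b: False}
  {t: True, a: True, c: False, b: False}
  {t: True, c: False, a: False, b: False}
  {c: True, b: True, t: True, a: True}


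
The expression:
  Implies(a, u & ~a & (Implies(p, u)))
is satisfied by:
  {a: False}


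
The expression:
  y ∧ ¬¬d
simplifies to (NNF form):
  d ∧ y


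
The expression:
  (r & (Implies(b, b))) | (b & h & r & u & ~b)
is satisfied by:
  {r: True}


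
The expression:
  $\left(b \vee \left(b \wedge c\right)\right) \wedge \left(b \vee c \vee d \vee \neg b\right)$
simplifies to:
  $b$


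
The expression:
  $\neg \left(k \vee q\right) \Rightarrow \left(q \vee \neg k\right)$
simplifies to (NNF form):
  $\text{True}$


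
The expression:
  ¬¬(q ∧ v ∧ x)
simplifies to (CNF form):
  q ∧ v ∧ x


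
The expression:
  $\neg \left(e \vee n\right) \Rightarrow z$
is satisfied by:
  {n: True, z: True, e: True}
  {n: True, z: True, e: False}
  {n: True, e: True, z: False}
  {n: True, e: False, z: False}
  {z: True, e: True, n: False}
  {z: True, e: False, n: False}
  {e: True, z: False, n: False}


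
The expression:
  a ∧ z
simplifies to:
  a ∧ z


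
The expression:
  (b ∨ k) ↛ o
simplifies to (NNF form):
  ¬o ∧ (b ∨ k)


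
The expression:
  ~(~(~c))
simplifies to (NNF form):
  ~c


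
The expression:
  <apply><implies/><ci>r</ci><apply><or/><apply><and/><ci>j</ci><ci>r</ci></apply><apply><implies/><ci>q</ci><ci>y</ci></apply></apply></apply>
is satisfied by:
  {y: True, j: True, q: False, r: False}
  {y: True, j: False, q: False, r: False}
  {j: True, y: False, q: False, r: False}
  {y: False, j: False, q: False, r: False}
  {r: True, y: True, j: True, q: False}
  {r: True, y: True, j: False, q: False}
  {r: True, j: True, y: False, q: False}
  {r: True, j: False, y: False, q: False}
  {y: True, q: True, j: True, r: False}
  {y: True, q: True, j: False, r: False}
  {q: True, j: True, y: False, r: False}
  {q: True, y: False, j: False, r: False}
  {r: True, q: True, y: True, j: True}
  {r: True, q: True, y: True, j: False}
  {r: True, q: True, j: True, y: False}


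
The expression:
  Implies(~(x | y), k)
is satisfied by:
  {y: True, k: True, x: True}
  {y: True, k: True, x: False}
  {y: True, x: True, k: False}
  {y: True, x: False, k: False}
  {k: True, x: True, y: False}
  {k: True, x: False, y: False}
  {x: True, k: False, y: False}


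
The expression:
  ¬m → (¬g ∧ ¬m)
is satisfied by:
  {m: True, g: False}
  {g: False, m: False}
  {g: True, m: True}


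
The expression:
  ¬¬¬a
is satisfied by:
  {a: False}


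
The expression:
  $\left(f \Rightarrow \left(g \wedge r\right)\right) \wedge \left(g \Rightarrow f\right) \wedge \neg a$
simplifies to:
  $\neg a \wedge \left(f \vee \neg g\right) \wedge \left(g \vee \neg f\right) \wedge \left(r \vee \neg g\right)$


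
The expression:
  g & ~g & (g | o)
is never true.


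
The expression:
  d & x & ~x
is never true.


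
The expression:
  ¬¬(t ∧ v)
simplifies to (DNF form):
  t ∧ v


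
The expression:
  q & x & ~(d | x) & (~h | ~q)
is never true.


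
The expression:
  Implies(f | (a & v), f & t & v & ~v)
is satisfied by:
  {f: False, v: False, a: False}
  {a: True, f: False, v: False}
  {v: True, f: False, a: False}


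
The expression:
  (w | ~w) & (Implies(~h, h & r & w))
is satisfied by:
  {h: True}


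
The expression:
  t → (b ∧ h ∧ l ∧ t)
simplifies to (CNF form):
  (b ∨ ¬t) ∧ (h ∨ ¬t) ∧ (l ∨ ¬t)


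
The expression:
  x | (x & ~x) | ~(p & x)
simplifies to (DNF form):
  True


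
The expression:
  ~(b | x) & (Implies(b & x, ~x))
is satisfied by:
  {x: False, b: False}


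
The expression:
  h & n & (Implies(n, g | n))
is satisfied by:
  {h: True, n: True}


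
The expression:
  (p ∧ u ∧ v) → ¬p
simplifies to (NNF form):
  ¬p ∨ ¬u ∨ ¬v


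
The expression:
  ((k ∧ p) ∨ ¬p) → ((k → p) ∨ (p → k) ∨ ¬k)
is always true.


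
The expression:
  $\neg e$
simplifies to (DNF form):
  $\neg e$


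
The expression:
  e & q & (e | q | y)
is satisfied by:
  {e: True, q: True}


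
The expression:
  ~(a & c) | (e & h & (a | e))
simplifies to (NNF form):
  ~a | ~c | (e & h)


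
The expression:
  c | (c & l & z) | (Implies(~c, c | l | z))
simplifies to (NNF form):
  c | l | z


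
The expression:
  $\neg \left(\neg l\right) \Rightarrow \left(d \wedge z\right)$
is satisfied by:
  {d: True, z: True, l: False}
  {d: True, z: False, l: False}
  {z: True, d: False, l: False}
  {d: False, z: False, l: False}
  {d: True, l: True, z: True}


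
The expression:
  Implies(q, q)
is always true.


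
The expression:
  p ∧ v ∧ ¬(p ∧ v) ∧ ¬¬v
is never true.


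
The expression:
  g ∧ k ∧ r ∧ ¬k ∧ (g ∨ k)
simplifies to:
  False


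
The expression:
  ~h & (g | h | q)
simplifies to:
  ~h & (g | q)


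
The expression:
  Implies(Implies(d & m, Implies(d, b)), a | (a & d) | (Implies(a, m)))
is always true.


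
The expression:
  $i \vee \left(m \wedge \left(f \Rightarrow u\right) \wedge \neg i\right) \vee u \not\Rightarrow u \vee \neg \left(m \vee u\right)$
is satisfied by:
  {i: True, m: False, u: False, f: False}
  {f: True, i: True, m: False, u: False}
  {i: True, m: True, u: False, f: False}
  {f: True, i: True, m: True, u: False}
  {i: True, u: True, m: False, f: False}
  {i: True, u: True, f: True, m: False}
  {i: True, u: True, m: True, f: False}
  {f: True, i: True, u: True, m: True}
  {f: False, m: False, u: False, i: False}
  {f: True, m: False, u: False, i: False}
  {m: True, f: False, u: False, i: False}
  {u: True, m: True, f: False, i: False}
  {f: True, u: True, m: True, i: False}


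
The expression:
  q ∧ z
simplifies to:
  q ∧ z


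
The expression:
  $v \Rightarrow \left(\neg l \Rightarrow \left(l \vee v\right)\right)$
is always true.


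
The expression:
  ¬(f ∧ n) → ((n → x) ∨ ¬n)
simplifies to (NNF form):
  f ∨ x ∨ ¬n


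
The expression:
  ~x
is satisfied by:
  {x: False}


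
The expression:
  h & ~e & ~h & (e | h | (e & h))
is never true.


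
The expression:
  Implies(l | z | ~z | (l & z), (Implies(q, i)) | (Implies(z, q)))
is always true.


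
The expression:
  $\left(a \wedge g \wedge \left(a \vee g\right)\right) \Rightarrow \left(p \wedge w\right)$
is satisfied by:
  {p: True, w: True, g: False, a: False}
  {p: True, w: False, g: False, a: False}
  {w: True, p: False, g: False, a: False}
  {p: False, w: False, g: False, a: False}
  {a: True, p: True, w: True, g: False}
  {a: True, p: True, w: False, g: False}
  {a: True, w: True, p: False, g: False}
  {a: True, w: False, p: False, g: False}
  {p: True, g: True, w: True, a: False}
  {p: True, g: True, w: False, a: False}
  {g: True, w: True, p: False, a: False}
  {g: True, p: False, w: False, a: False}
  {a: True, p: True, g: True, w: True}


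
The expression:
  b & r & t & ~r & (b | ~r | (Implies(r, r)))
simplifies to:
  False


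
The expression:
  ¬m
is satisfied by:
  {m: False}


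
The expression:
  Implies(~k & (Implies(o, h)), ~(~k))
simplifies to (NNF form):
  k | (o & ~h)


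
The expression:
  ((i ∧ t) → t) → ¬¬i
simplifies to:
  i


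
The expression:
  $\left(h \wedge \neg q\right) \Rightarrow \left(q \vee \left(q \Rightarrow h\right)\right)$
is always true.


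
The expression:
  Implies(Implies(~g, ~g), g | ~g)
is always true.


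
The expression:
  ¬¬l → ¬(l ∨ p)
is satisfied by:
  {l: False}


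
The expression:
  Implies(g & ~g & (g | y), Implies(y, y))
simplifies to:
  True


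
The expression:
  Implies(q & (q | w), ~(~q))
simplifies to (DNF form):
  True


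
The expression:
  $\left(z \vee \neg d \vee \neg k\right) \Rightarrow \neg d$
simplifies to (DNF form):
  $\left(k \wedge \neg z\right) \vee \neg d$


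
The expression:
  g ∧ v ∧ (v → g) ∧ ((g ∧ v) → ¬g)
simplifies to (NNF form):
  False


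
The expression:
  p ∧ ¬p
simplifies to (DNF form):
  False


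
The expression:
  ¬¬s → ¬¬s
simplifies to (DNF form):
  True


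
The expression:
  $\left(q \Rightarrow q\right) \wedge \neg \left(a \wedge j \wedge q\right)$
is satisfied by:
  {q: False, a: False, j: False}
  {j: True, q: False, a: False}
  {a: True, q: False, j: False}
  {j: True, a: True, q: False}
  {q: True, j: False, a: False}
  {j: True, q: True, a: False}
  {a: True, q: True, j: False}


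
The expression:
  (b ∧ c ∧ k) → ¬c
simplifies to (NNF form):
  ¬b ∨ ¬c ∨ ¬k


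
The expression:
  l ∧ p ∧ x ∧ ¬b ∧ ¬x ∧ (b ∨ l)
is never true.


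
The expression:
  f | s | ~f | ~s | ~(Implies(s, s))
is always true.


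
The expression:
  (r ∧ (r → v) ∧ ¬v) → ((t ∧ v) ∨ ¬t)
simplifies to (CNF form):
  True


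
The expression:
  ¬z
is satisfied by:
  {z: False}


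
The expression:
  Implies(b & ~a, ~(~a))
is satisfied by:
  {a: True, b: False}
  {b: False, a: False}
  {b: True, a: True}


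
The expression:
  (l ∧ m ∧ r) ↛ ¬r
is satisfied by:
  {r: True, m: True, l: True}


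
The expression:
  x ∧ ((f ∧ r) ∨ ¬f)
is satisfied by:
  {r: True, x: True, f: False}
  {x: True, f: False, r: False}
  {f: True, r: True, x: True}


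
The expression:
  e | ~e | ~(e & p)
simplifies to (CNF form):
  True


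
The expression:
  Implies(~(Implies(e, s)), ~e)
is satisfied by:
  {s: True, e: False}
  {e: False, s: False}
  {e: True, s: True}


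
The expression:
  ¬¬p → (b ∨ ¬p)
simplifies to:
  b ∨ ¬p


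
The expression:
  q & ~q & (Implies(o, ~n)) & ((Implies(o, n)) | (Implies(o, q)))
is never true.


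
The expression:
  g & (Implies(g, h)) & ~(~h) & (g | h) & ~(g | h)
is never true.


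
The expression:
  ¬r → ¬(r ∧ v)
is always true.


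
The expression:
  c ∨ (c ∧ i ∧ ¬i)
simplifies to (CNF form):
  c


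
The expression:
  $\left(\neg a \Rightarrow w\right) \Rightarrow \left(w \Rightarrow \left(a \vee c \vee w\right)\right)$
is always true.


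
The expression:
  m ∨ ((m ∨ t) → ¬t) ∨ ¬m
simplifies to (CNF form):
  True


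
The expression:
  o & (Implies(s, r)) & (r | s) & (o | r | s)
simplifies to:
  o & r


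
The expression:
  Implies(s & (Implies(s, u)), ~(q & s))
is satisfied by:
  {s: False, u: False, q: False}
  {q: True, s: False, u: False}
  {u: True, s: False, q: False}
  {q: True, u: True, s: False}
  {s: True, q: False, u: False}
  {q: True, s: True, u: False}
  {u: True, s: True, q: False}


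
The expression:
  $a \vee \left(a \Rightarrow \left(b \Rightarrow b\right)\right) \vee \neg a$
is always true.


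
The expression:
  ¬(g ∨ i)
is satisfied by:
  {g: False, i: False}
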